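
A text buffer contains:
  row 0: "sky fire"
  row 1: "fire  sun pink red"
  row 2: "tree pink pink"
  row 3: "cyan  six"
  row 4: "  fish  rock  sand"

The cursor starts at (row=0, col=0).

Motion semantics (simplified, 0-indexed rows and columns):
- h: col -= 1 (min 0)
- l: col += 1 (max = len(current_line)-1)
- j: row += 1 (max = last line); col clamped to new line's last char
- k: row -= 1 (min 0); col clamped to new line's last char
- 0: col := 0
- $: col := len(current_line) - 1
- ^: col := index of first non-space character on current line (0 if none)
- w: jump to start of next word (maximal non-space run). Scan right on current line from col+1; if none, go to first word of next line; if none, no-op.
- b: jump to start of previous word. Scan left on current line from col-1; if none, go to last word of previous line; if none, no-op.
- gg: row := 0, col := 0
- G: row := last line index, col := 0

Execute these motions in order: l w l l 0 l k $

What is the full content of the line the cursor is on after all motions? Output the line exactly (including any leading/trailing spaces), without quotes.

After 1 (l): row=0 col=1 char='k'
After 2 (w): row=0 col=4 char='f'
After 3 (l): row=0 col=5 char='i'
After 4 (l): row=0 col=6 char='r'
After 5 (0): row=0 col=0 char='s'
After 6 (l): row=0 col=1 char='k'
After 7 (k): row=0 col=1 char='k'
After 8 ($): row=0 col=7 char='e'

Answer: sky fire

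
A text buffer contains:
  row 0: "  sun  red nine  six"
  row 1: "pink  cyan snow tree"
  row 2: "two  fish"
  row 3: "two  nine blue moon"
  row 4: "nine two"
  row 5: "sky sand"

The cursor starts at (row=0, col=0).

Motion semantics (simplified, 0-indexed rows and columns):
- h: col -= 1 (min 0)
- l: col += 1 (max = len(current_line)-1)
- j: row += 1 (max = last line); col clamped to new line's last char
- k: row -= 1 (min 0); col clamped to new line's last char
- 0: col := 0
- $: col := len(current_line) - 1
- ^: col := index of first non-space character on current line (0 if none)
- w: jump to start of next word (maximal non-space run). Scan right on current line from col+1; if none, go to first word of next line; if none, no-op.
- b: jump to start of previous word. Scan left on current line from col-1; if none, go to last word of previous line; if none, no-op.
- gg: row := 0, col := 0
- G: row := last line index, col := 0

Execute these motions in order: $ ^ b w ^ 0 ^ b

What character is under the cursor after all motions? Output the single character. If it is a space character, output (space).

Answer: s

Derivation:
After 1 ($): row=0 col=19 char='x'
After 2 (^): row=0 col=2 char='s'
After 3 (b): row=0 col=2 char='s'
After 4 (w): row=0 col=7 char='r'
After 5 (^): row=0 col=2 char='s'
After 6 (0): row=0 col=0 char='_'
After 7 (^): row=0 col=2 char='s'
After 8 (b): row=0 col=2 char='s'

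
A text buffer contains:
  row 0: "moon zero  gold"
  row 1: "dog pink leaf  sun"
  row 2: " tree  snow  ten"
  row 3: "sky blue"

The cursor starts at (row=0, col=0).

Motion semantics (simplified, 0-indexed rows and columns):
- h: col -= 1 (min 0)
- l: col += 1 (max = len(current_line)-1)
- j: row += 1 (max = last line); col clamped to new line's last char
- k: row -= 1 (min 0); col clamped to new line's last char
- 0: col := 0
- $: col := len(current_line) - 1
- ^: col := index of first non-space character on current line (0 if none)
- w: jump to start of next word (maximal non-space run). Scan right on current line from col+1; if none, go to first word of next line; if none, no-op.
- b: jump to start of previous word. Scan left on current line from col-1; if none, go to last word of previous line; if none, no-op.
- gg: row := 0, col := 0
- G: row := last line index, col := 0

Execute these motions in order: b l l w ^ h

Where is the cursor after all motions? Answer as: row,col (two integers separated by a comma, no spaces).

After 1 (b): row=0 col=0 char='m'
After 2 (l): row=0 col=1 char='o'
After 3 (l): row=0 col=2 char='o'
After 4 (w): row=0 col=5 char='z'
After 5 (^): row=0 col=0 char='m'
After 6 (h): row=0 col=0 char='m'

Answer: 0,0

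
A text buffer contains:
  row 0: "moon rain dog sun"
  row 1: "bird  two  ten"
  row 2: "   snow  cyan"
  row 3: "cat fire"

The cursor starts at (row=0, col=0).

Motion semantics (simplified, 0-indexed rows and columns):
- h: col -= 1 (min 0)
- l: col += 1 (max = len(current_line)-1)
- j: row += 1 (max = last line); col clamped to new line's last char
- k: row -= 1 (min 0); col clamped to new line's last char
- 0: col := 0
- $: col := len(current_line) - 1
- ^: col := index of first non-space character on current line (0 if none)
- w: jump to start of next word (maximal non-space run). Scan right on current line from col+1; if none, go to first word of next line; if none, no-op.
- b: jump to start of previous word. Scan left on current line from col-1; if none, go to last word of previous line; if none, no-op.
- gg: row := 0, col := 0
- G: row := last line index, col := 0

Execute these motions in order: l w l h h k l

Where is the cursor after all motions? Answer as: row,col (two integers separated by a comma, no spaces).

Answer: 0,5

Derivation:
After 1 (l): row=0 col=1 char='o'
After 2 (w): row=0 col=5 char='r'
After 3 (l): row=0 col=6 char='a'
After 4 (h): row=0 col=5 char='r'
After 5 (h): row=0 col=4 char='_'
After 6 (k): row=0 col=4 char='_'
After 7 (l): row=0 col=5 char='r'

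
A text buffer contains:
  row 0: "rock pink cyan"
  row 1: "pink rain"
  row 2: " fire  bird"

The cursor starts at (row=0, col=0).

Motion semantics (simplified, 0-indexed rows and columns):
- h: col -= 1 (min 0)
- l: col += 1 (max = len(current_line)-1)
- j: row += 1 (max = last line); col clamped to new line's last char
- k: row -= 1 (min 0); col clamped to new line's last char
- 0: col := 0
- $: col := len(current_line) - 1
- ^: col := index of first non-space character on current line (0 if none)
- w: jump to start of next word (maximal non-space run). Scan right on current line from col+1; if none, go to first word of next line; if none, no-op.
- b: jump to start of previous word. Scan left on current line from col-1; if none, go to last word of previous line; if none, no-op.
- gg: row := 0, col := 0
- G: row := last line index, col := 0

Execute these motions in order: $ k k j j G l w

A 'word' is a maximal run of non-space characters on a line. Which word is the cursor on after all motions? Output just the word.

Answer: bird

Derivation:
After 1 ($): row=0 col=13 char='n'
After 2 (k): row=0 col=13 char='n'
After 3 (k): row=0 col=13 char='n'
After 4 (j): row=1 col=8 char='n'
After 5 (j): row=2 col=8 char='i'
After 6 (G): row=2 col=0 char='_'
After 7 (l): row=2 col=1 char='f'
After 8 (w): row=2 col=7 char='b'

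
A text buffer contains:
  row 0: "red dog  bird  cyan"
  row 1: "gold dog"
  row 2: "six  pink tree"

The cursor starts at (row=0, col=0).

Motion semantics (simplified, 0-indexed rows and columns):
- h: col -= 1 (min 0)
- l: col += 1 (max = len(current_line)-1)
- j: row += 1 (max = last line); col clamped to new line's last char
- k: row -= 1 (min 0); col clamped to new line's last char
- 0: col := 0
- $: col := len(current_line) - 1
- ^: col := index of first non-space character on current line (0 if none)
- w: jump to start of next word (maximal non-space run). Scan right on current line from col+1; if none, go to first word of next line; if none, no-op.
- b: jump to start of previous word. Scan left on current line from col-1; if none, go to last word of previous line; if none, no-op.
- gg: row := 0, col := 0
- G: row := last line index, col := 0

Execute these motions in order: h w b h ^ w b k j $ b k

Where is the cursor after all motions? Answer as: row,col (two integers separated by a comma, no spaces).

After 1 (h): row=0 col=0 char='r'
After 2 (w): row=0 col=4 char='d'
After 3 (b): row=0 col=0 char='r'
After 4 (h): row=0 col=0 char='r'
After 5 (^): row=0 col=0 char='r'
After 6 (w): row=0 col=4 char='d'
After 7 (b): row=0 col=0 char='r'
After 8 (k): row=0 col=0 char='r'
After 9 (j): row=1 col=0 char='g'
After 10 ($): row=1 col=7 char='g'
After 11 (b): row=1 col=5 char='d'
After 12 (k): row=0 col=5 char='o'

Answer: 0,5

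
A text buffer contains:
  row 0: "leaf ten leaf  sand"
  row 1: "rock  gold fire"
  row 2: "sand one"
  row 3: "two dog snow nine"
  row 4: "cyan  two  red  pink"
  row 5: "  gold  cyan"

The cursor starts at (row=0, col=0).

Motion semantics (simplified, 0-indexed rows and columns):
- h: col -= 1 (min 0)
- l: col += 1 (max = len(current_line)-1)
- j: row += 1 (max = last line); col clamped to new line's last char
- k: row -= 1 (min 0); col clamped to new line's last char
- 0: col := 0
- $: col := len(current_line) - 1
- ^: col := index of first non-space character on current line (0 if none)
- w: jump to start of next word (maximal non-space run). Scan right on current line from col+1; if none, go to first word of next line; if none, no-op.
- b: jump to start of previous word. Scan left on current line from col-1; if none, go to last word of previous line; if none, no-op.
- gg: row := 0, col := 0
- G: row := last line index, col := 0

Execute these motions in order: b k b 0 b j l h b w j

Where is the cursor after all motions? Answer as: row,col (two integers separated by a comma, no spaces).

After 1 (b): row=0 col=0 char='l'
After 2 (k): row=0 col=0 char='l'
After 3 (b): row=0 col=0 char='l'
After 4 (0): row=0 col=0 char='l'
After 5 (b): row=0 col=0 char='l'
After 6 (j): row=1 col=0 char='r'
After 7 (l): row=1 col=1 char='o'
After 8 (h): row=1 col=0 char='r'
After 9 (b): row=0 col=15 char='s'
After 10 (w): row=1 col=0 char='r'
After 11 (j): row=2 col=0 char='s'

Answer: 2,0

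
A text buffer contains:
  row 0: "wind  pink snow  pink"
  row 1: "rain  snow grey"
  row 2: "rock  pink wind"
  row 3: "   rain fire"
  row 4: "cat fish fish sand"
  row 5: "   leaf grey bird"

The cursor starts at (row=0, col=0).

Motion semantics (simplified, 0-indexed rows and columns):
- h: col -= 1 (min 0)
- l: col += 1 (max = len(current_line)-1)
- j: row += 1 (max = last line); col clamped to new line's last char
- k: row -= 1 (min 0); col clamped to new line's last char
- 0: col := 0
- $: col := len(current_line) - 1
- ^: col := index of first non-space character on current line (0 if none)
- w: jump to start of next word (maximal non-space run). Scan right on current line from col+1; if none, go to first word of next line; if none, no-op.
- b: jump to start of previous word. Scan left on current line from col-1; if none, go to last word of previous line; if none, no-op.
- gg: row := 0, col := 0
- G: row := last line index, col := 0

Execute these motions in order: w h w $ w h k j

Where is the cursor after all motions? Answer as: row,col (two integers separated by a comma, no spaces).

Answer: 1,0

Derivation:
After 1 (w): row=0 col=6 char='p'
After 2 (h): row=0 col=5 char='_'
After 3 (w): row=0 col=6 char='p'
After 4 ($): row=0 col=20 char='k'
After 5 (w): row=1 col=0 char='r'
After 6 (h): row=1 col=0 char='r'
After 7 (k): row=0 col=0 char='w'
After 8 (j): row=1 col=0 char='r'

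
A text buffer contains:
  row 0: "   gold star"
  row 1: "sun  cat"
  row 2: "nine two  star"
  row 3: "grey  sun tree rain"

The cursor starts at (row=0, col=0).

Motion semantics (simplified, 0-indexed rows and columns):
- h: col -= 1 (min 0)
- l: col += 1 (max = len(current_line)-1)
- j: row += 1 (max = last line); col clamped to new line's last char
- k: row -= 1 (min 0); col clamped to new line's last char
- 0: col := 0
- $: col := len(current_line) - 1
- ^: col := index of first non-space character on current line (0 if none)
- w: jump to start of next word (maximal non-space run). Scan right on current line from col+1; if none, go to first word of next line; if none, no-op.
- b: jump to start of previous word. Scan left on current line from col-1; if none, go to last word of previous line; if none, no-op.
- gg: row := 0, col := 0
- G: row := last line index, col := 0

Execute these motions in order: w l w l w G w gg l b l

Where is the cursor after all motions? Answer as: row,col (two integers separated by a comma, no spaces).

After 1 (w): row=0 col=3 char='g'
After 2 (l): row=0 col=4 char='o'
After 3 (w): row=0 col=8 char='s'
After 4 (l): row=0 col=9 char='t'
After 5 (w): row=1 col=0 char='s'
After 6 (G): row=3 col=0 char='g'
After 7 (w): row=3 col=6 char='s'
After 8 (gg): row=0 col=0 char='_'
After 9 (l): row=0 col=1 char='_'
After 10 (b): row=0 col=1 char='_'
After 11 (l): row=0 col=2 char='_'

Answer: 0,2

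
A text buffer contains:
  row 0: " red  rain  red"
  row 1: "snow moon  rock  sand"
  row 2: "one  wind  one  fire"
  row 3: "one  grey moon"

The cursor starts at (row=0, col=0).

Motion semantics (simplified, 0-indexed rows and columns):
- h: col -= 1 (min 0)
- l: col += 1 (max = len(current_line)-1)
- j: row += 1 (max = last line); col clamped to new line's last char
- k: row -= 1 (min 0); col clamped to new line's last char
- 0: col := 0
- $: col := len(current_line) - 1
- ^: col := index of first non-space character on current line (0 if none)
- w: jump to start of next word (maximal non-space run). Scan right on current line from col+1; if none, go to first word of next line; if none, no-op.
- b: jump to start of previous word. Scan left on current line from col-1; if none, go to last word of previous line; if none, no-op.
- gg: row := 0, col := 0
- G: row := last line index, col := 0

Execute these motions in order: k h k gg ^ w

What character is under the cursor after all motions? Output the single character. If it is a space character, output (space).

After 1 (k): row=0 col=0 char='_'
After 2 (h): row=0 col=0 char='_'
After 3 (k): row=0 col=0 char='_'
After 4 (gg): row=0 col=0 char='_'
After 5 (^): row=0 col=1 char='r'
After 6 (w): row=0 col=6 char='r'

Answer: r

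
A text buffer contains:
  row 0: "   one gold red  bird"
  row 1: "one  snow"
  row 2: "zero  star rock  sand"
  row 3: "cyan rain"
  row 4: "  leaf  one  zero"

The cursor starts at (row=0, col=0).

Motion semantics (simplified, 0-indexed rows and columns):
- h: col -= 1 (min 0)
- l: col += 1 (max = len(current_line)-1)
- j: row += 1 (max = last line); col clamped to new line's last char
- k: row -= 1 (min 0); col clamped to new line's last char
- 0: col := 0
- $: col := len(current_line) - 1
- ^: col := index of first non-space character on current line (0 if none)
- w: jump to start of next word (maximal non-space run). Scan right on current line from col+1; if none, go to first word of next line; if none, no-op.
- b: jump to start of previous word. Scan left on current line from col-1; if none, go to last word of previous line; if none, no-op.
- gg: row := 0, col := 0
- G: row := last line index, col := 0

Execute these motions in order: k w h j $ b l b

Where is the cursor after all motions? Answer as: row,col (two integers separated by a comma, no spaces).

Answer: 1,5

Derivation:
After 1 (k): row=0 col=0 char='_'
After 2 (w): row=0 col=3 char='o'
After 3 (h): row=0 col=2 char='_'
After 4 (j): row=1 col=2 char='e'
After 5 ($): row=1 col=8 char='w'
After 6 (b): row=1 col=5 char='s'
After 7 (l): row=1 col=6 char='n'
After 8 (b): row=1 col=5 char='s'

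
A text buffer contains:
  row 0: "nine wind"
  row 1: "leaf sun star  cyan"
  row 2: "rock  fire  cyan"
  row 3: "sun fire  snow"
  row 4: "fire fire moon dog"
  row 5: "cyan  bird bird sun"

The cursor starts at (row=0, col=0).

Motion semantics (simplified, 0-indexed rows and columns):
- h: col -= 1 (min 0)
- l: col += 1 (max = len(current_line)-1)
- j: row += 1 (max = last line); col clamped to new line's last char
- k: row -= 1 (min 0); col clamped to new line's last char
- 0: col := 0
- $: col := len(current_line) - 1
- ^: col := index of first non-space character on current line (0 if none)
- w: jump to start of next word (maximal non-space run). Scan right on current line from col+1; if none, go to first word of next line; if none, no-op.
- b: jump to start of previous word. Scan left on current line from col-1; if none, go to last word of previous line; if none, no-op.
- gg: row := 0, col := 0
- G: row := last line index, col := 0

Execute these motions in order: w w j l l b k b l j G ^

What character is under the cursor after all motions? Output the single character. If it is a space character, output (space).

After 1 (w): row=0 col=5 char='w'
After 2 (w): row=1 col=0 char='l'
After 3 (j): row=2 col=0 char='r'
After 4 (l): row=2 col=1 char='o'
After 5 (l): row=2 col=2 char='c'
After 6 (b): row=2 col=0 char='r'
After 7 (k): row=1 col=0 char='l'
After 8 (b): row=0 col=5 char='w'
After 9 (l): row=0 col=6 char='i'
After 10 (j): row=1 col=6 char='u'
After 11 (G): row=5 col=0 char='c'
After 12 (^): row=5 col=0 char='c'

Answer: c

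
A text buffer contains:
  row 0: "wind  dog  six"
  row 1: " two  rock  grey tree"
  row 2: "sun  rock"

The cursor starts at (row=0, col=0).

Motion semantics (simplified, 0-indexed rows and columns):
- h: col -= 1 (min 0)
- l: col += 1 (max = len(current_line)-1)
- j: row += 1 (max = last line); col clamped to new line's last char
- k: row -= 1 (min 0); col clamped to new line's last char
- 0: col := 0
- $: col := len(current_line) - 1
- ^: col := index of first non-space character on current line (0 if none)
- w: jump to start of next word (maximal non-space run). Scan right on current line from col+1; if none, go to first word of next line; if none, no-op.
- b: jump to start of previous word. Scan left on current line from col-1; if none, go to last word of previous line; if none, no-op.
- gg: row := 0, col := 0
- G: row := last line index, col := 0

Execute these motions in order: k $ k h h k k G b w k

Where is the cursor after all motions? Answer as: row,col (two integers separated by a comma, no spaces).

After 1 (k): row=0 col=0 char='w'
After 2 ($): row=0 col=13 char='x'
After 3 (k): row=0 col=13 char='x'
After 4 (h): row=0 col=12 char='i'
After 5 (h): row=0 col=11 char='s'
After 6 (k): row=0 col=11 char='s'
After 7 (k): row=0 col=11 char='s'
After 8 (G): row=2 col=0 char='s'
After 9 (b): row=1 col=17 char='t'
After 10 (w): row=2 col=0 char='s'
After 11 (k): row=1 col=0 char='_'

Answer: 1,0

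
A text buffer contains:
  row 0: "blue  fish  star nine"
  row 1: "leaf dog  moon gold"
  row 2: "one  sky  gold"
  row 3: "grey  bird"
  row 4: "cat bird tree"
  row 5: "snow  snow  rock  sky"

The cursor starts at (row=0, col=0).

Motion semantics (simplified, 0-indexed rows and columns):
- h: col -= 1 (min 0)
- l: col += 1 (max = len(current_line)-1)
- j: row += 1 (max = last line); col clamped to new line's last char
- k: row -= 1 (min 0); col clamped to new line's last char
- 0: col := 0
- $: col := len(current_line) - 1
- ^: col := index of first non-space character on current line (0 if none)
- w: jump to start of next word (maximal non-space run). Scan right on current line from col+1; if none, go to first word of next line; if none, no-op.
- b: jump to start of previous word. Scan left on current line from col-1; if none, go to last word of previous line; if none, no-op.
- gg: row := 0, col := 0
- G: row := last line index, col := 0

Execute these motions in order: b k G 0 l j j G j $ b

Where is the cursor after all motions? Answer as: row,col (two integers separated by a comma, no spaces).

After 1 (b): row=0 col=0 char='b'
After 2 (k): row=0 col=0 char='b'
After 3 (G): row=5 col=0 char='s'
After 4 (0): row=5 col=0 char='s'
After 5 (l): row=5 col=1 char='n'
After 6 (j): row=5 col=1 char='n'
After 7 (j): row=5 col=1 char='n'
After 8 (G): row=5 col=0 char='s'
After 9 (j): row=5 col=0 char='s'
After 10 ($): row=5 col=20 char='y'
After 11 (b): row=5 col=18 char='s'

Answer: 5,18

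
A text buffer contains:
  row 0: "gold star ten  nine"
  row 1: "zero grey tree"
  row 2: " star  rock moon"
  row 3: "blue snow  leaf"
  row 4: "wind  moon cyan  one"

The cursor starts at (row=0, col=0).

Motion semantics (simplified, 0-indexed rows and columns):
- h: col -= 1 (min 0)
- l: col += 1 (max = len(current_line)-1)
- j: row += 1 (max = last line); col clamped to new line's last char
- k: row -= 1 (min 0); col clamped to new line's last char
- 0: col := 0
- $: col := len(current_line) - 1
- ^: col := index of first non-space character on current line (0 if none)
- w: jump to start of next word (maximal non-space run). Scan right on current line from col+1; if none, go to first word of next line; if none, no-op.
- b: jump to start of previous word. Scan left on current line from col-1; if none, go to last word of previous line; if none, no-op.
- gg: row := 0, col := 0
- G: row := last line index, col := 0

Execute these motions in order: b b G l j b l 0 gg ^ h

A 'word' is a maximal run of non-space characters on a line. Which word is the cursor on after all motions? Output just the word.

After 1 (b): row=0 col=0 char='g'
After 2 (b): row=0 col=0 char='g'
After 3 (G): row=4 col=0 char='w'
After 4 (l): row=4 col=1 char='i'
After 5 (j): row=4 col=1 char='i'
After 6 (b): row=4 col=0 char='w'
After 7 (l): row=4 col=1 char='i'
After 8 (0): row=4 col=0 char='w'
After 9 (gg): row=0 col=0 char='g'
After 10 (^): row=0 col=0 char='g'
After 11 (h): row=0 col=0 char='g'

Answer: gold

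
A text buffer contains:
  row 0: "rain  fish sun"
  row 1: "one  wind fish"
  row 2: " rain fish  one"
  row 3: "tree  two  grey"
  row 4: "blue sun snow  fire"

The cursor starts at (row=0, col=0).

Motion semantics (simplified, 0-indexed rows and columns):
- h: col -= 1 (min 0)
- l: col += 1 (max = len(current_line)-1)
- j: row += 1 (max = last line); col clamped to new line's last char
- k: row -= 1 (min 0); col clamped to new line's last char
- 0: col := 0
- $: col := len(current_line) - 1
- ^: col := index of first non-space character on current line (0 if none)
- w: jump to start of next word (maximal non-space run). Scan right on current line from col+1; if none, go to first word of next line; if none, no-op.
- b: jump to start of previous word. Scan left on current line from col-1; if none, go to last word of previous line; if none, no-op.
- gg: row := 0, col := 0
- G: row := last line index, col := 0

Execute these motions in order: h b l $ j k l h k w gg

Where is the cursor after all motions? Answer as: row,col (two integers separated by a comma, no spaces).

After 1 (h): row=0 col=0 char='r'
After 2 (b): row=0 col=0 char='r'
After 3 (l): row=0 col=1 char='a'
After 4 ($): row=0 col=13 char='n'
After 5 (j): row=1 col=13 char='h'
After 6 (k): row=0 col=13 char='n'
After 7 (l): row=0 col=13 char='n'
After 8 (h): row=0 col=12 char='u'
After 9 (k): row=0 col=12 char='u'
After 10 (w): row=1 col=0 char='o'
After 11 (gg): row=0 col=0 char='r'

Answer: 0,0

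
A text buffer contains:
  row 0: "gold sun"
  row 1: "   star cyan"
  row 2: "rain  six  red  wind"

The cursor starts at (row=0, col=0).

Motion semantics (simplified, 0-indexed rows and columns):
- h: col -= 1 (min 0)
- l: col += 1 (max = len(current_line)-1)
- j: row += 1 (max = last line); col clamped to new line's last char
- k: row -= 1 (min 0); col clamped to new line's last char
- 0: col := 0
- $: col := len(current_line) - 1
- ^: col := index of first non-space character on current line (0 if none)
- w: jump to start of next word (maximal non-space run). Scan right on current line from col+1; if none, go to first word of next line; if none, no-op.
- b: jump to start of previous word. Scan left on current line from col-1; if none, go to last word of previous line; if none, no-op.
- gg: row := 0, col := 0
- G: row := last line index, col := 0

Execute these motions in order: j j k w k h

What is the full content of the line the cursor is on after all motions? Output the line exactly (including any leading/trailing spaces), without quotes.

After 1 (j): row=1 col=0 char='_'
After 2 (j): row=2 col=0 char='r'
After 3 (k): row=1 col=0 char='_'
After 4 (w): row=1 col=3 char='s'
After 5 (k): row=0 col=3 char='d'
After 6 (h): row=0 col=2 char='l'

Answer: gold sun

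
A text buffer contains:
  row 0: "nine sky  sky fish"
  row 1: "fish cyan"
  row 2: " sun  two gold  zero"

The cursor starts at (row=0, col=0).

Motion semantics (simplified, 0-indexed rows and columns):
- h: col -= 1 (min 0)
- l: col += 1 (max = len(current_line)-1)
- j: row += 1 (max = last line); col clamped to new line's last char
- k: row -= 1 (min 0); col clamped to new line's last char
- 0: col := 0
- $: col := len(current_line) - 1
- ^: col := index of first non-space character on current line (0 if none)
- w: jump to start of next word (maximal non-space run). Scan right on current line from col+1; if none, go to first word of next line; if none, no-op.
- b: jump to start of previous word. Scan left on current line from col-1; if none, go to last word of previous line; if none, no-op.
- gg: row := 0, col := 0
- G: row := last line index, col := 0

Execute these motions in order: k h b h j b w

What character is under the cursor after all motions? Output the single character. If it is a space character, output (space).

After 1 (k): row=0 col=0 char='n'
After 2 (h): row=0 col=0 char='n'
After 3 (b): row=0 col=0 char='n'
After 4 (h): row=0 col=0 char='n'
After 5 (j): row=1 col=0 char='f'
After 6 (b): row=0 col=14 char='f'
After 7 (w): row=1 col=0 char='f'

Answer: f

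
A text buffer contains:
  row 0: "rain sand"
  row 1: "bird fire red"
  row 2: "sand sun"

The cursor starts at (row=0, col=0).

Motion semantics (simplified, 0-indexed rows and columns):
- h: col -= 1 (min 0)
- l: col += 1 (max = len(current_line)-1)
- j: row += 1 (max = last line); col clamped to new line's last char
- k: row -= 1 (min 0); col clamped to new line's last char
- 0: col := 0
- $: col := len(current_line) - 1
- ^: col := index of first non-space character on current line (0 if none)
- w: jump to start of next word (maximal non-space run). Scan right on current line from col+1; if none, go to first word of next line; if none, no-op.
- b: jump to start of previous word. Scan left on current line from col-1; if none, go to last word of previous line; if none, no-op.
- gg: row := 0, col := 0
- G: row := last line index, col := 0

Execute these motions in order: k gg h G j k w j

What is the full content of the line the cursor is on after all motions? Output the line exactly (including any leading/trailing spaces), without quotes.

After 1 (k): row=0 col=0 char='r'
After 2 (gg): row=0 col=0 char='r'
After 3 (h): row=0 col=0 char='r'
After 4 (G): row=2 col=0 char='s'
After 5 (j): row=2 col=0 char='s'
After 6 (k): row=1 col=0 char='b'
After 7 (w): row=1 col=5 char='f'
After 8 (j): row=2 col=5 char='s'

Answer: sand sun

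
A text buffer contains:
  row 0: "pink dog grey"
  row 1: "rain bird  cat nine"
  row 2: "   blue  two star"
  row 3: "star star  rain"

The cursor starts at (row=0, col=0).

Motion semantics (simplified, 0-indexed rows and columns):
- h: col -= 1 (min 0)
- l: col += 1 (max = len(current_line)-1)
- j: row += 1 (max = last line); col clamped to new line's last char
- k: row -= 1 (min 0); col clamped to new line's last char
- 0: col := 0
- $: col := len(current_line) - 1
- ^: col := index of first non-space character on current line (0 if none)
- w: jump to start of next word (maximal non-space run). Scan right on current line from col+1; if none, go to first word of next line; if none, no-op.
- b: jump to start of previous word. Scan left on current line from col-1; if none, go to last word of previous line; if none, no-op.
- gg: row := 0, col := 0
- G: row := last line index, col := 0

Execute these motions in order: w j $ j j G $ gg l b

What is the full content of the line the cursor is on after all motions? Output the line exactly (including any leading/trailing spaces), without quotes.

Answer: pink dog grey

Derivation:
After 1 (w): row=0 col=5 char='d'
After 2 (j): row=1 col=5 char='b'
After 3 ($): row=1 col=18 char='e'
After 4 (j): row=2 col=16 char='r'
After 5 (j): row=3 col=14 char='n'
After 6 (G): row=3 col=0 char='s'
After 7 ($): row=3 col=14 char='n'
After 8 (gg): row=0 col=0 char='p'
After 9 (l): row=0 col=1 char='i'
After 10 (b): row=0 col=0 char='p'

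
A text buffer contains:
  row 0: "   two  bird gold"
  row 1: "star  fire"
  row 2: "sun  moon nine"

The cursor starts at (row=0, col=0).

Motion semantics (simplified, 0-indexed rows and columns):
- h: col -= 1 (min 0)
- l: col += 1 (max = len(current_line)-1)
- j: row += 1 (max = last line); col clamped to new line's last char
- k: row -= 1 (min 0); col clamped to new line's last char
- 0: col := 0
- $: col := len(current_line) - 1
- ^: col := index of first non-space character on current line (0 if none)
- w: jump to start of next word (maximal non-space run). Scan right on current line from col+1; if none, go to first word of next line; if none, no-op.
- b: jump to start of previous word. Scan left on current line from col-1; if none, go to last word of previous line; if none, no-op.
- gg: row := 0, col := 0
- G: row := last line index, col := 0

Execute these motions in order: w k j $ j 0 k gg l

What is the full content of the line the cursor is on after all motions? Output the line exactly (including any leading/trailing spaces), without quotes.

Answer:    two  bird gold

Derivation:
After 1 (w): row=0 col=3 char='t'
After 2 (k): row=0 col=3 char='t'
After 3 (j): row=1 col=3 char='r'
After 4 ($): row=1 col=9 char='e'
After 5 (j): row=2 col=9 char='_'
After 6 (0): row=2 col=0 char='s'
After 7 (k): row=1 col=0 char='s'
After 8 (gg): row=0 col=0 char='_'
After 9 (l): row=0 col=1 char='_'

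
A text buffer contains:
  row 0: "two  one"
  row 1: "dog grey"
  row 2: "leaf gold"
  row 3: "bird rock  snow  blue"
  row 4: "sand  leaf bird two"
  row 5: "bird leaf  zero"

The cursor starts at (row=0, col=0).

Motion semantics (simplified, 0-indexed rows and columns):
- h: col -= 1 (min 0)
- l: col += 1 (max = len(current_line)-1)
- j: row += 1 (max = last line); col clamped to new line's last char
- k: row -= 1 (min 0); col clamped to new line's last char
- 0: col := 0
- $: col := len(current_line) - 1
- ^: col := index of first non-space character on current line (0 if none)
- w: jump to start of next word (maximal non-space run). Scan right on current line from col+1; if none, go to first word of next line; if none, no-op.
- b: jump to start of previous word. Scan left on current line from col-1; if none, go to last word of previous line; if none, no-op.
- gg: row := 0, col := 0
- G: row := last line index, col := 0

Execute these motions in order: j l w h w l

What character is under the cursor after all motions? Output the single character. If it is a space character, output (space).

Answer: r

Derivation:
After 1 (j): row=1 col=0 char='d'
After 2 (l): row=1 col=1 char='o'
After 3 (w): row=1 col=4 char='g'
After 4 (h): row=1 col=3 char='_'
After 5 (w): row=1 col=4 char='g'
After 6 (l): row=1 col=5 char='r'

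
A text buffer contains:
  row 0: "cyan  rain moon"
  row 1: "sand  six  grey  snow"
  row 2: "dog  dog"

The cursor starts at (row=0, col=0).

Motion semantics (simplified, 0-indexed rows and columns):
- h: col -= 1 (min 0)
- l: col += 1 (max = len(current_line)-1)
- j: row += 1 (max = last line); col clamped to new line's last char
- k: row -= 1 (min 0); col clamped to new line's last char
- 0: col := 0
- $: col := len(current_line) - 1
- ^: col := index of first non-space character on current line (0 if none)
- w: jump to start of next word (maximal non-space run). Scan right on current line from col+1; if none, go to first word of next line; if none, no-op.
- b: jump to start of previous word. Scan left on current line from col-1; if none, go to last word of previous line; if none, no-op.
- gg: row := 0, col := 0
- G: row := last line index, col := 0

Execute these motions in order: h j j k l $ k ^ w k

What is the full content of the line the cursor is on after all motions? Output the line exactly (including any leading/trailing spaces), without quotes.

Answer: cyan  rain moon

Derivation:
After 1 (h): row=0 col=0 char='c'
After 2 (j): row=1 col=0 char='s'
After 3 (j): row=2 col=0 char='d'
After 4 (k): row=1 col=0 char='s'
After 5 (l): row=1 col=1 char='a'
After 6 ($): row=1 col=20 char='w'
After 7 (k): row=0 col=14 char='n'
After 8 (^): row=0 col=0 char='c'
After 9 (w): row=0 col=6 char='r'
After 10 (k): row=0 col=6 char='r'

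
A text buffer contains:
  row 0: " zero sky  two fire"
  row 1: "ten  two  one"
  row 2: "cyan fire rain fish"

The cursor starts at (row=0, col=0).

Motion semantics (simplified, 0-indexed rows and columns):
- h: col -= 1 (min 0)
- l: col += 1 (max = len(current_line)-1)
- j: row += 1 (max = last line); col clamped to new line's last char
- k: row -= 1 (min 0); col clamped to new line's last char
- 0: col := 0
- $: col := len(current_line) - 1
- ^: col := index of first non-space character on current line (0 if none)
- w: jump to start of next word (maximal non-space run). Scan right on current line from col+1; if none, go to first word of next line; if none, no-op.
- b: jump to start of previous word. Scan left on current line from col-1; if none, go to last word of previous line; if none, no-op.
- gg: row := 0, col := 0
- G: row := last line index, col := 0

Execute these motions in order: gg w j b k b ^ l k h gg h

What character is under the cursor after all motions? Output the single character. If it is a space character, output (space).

Answer: (space)

Derivation:
After 1 (gg): row=0 col=0 char='_'
After 2 (w): row=0 col=1 char='z'
After 3 (j): row=1 col=1 char='e'
After 4 (b): row=1 col=0 char='t'
After 5 (k): row=0 col=0 char='_'
After 6 (b): row=0 col=0 char='_'
After 7 (^): row=0 col=1 char='z'
After 8 (l): row=0 col=2 char='e'
After 9 (k): row=0 col=2 char='e'
After 10 (h): row=0 col=1 char='z'
After 11 (gg): row=0 col=0 char='_'
After 12 (h): row=0 col=0 char='_'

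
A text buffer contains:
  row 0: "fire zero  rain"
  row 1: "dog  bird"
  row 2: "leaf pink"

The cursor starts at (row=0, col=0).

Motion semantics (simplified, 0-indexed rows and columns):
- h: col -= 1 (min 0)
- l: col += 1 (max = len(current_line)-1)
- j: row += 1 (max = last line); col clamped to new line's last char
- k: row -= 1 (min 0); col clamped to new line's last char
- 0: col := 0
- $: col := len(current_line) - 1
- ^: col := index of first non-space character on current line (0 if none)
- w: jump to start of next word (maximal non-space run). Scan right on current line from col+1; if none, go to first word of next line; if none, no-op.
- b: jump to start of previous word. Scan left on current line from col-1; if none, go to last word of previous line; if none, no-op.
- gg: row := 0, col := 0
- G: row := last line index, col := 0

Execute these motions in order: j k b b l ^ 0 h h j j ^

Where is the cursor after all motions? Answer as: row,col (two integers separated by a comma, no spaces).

Answer: 2,0

Derivation:
After 1 (j): row=1 col=0 char='d'
After 2 (k): row=0 col=0 char='f'
After 3 (b): row=0 col=0 char='f'
After 4 (b): row=0 col=0 char='f'
After 5 (l): row=0 col=1 char='i'
After 6 (^): row=0 col=0 char='f'
After 7 (0): row=0 col=0 char='f'
After 8 (h): row=0 col=0 char='f'
After 9 (h): row=0 col=0 char='f'
After 10 (j): row=1 col=0 char='d'
After 11 (j): row=2 col=0 char='l'
After 12 (^): row=2 col=0 char='l'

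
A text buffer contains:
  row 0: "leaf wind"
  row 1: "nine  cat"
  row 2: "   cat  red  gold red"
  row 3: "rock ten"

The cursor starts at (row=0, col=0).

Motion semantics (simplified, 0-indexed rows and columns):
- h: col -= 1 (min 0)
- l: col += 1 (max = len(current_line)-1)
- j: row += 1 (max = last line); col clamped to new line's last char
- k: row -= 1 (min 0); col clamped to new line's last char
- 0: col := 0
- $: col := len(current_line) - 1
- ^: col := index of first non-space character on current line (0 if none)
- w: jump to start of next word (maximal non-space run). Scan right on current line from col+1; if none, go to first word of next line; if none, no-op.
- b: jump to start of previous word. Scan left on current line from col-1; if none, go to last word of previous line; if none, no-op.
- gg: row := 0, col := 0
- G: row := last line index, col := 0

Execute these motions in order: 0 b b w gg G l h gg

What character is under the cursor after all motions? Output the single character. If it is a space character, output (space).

Answer: l

Derivation:
After 1 (0): row=0 col=0 char='l'
After 2 (b): row=0 col=0 char='l'
After 3 (b): row=0 col=0 char='l'
After 4 (w): row=0 col=5 char='w'
After 5 (gg): row=0 col=0 char='l'
After 6 (G): row=3 col=0 char='r'
After 7 (l): row=3 col=1 char='o'
After 8 (h): row=3 col=0 char='r'
After 9 (gg): row=0 col=0 char='l'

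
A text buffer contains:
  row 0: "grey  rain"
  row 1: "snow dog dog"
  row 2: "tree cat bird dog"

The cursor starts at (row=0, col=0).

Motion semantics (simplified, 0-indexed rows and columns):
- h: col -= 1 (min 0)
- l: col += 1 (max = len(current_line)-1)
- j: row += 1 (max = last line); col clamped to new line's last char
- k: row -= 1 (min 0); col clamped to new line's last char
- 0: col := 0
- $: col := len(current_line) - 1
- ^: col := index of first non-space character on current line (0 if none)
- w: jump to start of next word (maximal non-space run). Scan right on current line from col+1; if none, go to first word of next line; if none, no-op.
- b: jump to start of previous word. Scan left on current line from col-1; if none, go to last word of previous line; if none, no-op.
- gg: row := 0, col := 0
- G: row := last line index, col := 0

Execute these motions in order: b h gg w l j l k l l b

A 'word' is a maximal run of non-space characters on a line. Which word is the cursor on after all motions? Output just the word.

Answer: rain

Derivation:
After 1 (b): row=0 col=0 char='g'
After 2 (h): row=0 col=0 char='g'
After 3 (gg): row=0 col=0 char='g'
After 4 (w): row=0 col=6 char='r'
After 5 (l): row=0 col=7 char='a'
After 6 (j): row=1 col=7 char='g'
After 7 (l): row=1 col=8 char='_'
After 8 (k): row=0 col=8 char='i'
After 9 (l): row=0 col=9 char='n'
After 10 (l): row=0 col=9 char='n'
After 11 (b): row=0 col=6 char='r'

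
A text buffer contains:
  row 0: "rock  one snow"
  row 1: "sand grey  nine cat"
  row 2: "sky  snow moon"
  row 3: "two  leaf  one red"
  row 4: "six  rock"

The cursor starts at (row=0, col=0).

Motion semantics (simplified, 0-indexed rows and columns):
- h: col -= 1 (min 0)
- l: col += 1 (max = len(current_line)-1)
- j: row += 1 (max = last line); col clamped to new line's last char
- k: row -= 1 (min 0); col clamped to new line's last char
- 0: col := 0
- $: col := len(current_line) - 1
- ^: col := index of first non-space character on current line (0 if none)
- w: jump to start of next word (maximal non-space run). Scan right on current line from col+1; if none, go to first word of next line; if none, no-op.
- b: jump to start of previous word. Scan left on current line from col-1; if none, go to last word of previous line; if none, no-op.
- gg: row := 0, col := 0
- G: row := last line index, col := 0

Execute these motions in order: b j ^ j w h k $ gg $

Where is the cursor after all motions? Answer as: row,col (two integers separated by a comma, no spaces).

After 1 (b): row=0 col=0 char='r'
After 2 (j): row=1 col=0 char='s'
After 3 (^): row=1 col=0 char='s'
After 4 (j): row=2 col=0 char='s'
After 5 (w): row=2 col=5 char='s'
After 6 (h): row=2 col=4 char='_'
After 7 (k): row=1 col=4 char='_'
After 8 ($): row=1 col=18 char='t'
After 9 (gg): row=0 col=0 char='r'
After 10 ($): row=0 col=13 char='w'

Answer: 0,13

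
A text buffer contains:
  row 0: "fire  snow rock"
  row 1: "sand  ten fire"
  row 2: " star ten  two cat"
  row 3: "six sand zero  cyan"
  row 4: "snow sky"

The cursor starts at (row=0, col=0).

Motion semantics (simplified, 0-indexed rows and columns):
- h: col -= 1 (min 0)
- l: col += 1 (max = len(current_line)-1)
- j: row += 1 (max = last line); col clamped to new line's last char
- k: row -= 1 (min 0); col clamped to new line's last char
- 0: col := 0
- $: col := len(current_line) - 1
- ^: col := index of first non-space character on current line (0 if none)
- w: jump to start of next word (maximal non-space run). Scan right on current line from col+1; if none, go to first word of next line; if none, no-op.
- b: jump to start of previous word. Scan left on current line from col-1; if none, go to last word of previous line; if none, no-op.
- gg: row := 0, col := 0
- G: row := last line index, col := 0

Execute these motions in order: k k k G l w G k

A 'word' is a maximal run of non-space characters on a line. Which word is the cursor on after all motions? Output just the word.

After 1 (k): row=0 col=0 char='f'
After 2 (k): row=0 col=0 char='f'
After 3 (k): row=0 col=0 char='f'
After 4 (G): row=4 col=0 char='s'
After 5 (l): row=4 col=1 char='n'
After 6 (w): row=4 col=5 char='s'
After 7 (G): row=4 col=0 char='s'
After 8 (k): row=3 col=0 char='s'

Answer: six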